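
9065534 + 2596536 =11662070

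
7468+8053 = 15521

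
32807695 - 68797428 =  -35989733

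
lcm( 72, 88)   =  792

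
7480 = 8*935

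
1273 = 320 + 953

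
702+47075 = 47777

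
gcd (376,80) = 8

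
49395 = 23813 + 25582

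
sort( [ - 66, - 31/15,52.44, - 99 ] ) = [ - 99,-66,-31/15,52.44] 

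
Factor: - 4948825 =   -  5^2 * 7^1* 28279^1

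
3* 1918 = 5754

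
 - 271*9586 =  - 2597806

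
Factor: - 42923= -42923^1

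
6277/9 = 697 + 4/9 = 697.44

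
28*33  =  924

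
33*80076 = 2642508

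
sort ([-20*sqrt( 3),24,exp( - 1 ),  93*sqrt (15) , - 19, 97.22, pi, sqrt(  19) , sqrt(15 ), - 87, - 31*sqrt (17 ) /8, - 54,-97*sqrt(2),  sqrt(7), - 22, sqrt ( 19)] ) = [ - 97*sqrt( 2), - 87, - 54, - 20*sqrt(3), - 22, - 19, - 31*sqrt( 17 ) /8, exp (-1 ) , sqrt(7 ),  pi,sqrt(15),sqrt( 19), sqrt (19),24,  97.22, 93*sqrt ( 15) ] 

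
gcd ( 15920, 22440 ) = 40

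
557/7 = 79 + 4/7  =  79.57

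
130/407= 130/407  =  0.32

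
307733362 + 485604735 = 793338097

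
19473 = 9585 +9888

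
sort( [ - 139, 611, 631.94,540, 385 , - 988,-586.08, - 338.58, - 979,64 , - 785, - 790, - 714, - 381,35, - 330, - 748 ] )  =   [ - 988, - 979, - 790,-785,  -  748, - 714, - 586.08  ,- 381, - 338.58,-330,- 139,35, 64,  385,540,611,631.94 ] 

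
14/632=7/316 =0.02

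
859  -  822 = 37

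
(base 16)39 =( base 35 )1m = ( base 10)57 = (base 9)63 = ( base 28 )21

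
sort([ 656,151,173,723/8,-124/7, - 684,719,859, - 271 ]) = [- 684, - 271  , - 124/7, 723/8 , 151,  173,656,719,  859]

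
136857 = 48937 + 87920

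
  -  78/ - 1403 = 78/1403  =  0.06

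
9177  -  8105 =1072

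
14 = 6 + 8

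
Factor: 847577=847577^1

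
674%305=64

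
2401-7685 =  - 5284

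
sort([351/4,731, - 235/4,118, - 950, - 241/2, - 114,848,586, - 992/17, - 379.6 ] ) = [ - 950, - 379.6, -241/2, - 114, - 235/4, - 992/17,351/4  ,  118, 586, 731,848 ] 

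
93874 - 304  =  93570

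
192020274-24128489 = 167891785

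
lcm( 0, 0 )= 0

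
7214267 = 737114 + 6477153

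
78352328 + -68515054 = 9837274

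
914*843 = 770502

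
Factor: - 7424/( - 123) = 2^8*3^( -1)*29^1*41^( - 1 )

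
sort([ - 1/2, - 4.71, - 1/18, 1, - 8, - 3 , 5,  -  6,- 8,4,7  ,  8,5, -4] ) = [ - 8,-8,- 6, - 4.71, - 4, - 3, - 1/2,-1/18, 1, 4,5,5,7 , 8 ]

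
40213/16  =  2513  +  5/16= 2513.31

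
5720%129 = 44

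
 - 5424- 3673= -9097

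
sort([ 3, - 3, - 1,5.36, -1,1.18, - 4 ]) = [ - 4, - 3, - 1, - 1, 1.18, 3,5.36 ] 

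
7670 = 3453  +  4217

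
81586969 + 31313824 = 112900793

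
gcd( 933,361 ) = 1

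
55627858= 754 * 73777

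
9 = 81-72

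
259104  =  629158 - 370054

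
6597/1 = 6597 = 6597.00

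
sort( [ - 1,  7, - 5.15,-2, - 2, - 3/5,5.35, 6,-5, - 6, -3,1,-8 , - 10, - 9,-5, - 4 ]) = [ - 10, - 9, - 8, - 6,  -  5.15, - 5, - 5, - 4, - 3, - 2,-2, - 1, - 3/5,1,  5.35 , 6,7]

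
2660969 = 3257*817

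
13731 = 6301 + 7430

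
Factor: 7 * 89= 7^1*89^1 = 623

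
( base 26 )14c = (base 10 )792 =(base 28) 108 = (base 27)129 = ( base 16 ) 318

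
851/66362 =851/66362  =  0.01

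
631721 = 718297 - 86576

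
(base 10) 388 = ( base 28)do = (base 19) 118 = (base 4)12010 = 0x184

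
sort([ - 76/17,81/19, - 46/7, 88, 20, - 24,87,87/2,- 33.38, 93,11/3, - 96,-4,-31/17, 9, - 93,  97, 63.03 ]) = [ - 96, - 93 , - 33.38,  -  24, - 46/7, - 76/17  , - 4,-31/17,11/3, 81/19,  9, 20, 87/2, 63.03, 87, 88, 93,97]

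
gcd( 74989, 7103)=1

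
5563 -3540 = 2023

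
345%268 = 77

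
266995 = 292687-25692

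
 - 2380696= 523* (-4552) 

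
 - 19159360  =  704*( - 27215 )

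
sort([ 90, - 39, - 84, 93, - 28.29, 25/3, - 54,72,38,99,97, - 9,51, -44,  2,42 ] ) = [ - 84,  -  54,-44,-39, - 28.29, - 9, 2,25/3,38,42,51, 72, 90,  93, 97,99 ]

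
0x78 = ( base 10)120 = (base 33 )3L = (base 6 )320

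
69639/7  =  69639/7 = 9948.43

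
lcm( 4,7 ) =28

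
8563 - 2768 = 5795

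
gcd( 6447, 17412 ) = 3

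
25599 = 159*161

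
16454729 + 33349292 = 49804021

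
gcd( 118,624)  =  2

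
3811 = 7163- 3352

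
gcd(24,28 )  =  4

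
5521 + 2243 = 7764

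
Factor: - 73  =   - 73^1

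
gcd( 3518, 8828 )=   2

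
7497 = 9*833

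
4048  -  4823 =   -  775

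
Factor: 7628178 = 2^1*3^1*113^1*11251^1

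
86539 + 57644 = 144183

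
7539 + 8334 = 15873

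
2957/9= 328 +5/9 =328.56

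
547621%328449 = 219172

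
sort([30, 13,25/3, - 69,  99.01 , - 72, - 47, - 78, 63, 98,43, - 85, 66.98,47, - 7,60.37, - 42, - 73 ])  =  [ - 85, - 78, - 73, - 72, - 69, - 47, - 42, - 7,25/3,13,  30, 43,47  ,  60.37,63,  66.98,98, 99.01 ]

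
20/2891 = 20/2891 = 0.01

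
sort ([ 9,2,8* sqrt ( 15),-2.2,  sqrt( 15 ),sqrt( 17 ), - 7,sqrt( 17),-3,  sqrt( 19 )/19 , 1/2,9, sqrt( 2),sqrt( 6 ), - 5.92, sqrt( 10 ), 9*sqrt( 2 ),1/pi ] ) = [ - 7, - 5.92,  -  3,  -  2.2, sqrt (19 )/19,1/pi,1/2,sqrt(2 ),2,sqrt( 6),sqrt(10 ),sqrt(15),sqrt(17 ), sqrt ( 17),9,9, 9*sqrt(2),8*sqrt( 15)]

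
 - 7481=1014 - 8495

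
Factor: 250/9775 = 10/391 = 2^1*5^1*17^(-1 )*23^(-1) 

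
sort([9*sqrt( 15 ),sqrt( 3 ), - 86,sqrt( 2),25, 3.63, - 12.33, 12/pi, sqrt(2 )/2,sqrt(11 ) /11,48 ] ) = [-86, - 12.33,sqrt( 11 )/11,sqrt( 2 )/2,sqrt( 2),sqrt( 3),3.63, 12/pi,25,9*sqrt( 15), 48] 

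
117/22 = 117/22= 5.32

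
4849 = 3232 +1617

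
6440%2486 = 1468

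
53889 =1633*33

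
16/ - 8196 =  - 4/2049 = -0.00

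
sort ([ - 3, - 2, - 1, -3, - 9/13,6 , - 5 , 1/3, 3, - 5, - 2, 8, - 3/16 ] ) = [ - 5, - 5,-3, - 3 , - 2, - 2, - 1, - 9/13, - 3/16,1/3,3,6,8 ] 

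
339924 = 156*2179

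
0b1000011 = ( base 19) 3A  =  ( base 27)2d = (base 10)67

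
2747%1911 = 836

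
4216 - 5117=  - 901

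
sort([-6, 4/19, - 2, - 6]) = [ - 6, - 6, - 2,4/19] 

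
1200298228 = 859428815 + 340869413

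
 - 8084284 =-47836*169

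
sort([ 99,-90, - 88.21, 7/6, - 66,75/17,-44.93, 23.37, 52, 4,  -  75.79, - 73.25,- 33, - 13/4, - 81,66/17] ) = [ -90, - 88.21,-81, - 75.79, - 73.25,-66, - 44.93, - 33,- 13/4,7/6, 66/17,4, 75/17, 23.37, 52 , 99]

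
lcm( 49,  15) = 735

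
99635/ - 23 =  - 99635/23 = - 4331.96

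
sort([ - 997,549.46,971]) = [-997,549.46,971]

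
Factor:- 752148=-2^2*3^2*17^1 * 1229^1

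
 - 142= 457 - 599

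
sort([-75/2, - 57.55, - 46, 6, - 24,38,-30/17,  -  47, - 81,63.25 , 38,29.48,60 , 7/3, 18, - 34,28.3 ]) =[ - 81, - 57.55,-47, - 46, - 75/2, - 34, - 24,-30/17, 7/3, 6, 18, 28.3, 29.48, 38, 38,60, 63.25]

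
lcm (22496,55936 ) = 2069632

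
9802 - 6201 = 3601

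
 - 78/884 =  - 3/34 = - 0.09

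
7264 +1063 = 8327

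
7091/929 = 7091/929 = 7.63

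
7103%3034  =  1035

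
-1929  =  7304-9233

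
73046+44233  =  117279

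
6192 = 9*688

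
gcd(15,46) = 1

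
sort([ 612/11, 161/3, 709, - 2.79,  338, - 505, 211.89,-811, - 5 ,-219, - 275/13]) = [ - 811, - 505 , - 219, - 275/13, - 5,  -  2.79,  161/3,  612/11,  211.89,338, 709] 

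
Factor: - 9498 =-2^1*3^1*1583^1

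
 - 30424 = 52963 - 83387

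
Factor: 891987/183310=2^( - 1) * 3^1*5^(-1 ) * 23^ (-1) * 73^1*797^( - 1)*4073^1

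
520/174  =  2+ 86/87  =  2.99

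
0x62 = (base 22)4A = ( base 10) 98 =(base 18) 58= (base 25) 3N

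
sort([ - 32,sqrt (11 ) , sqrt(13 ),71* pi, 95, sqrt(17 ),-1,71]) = [-32,  -  1,sqrt(11 ), sqrt (13 ) , sqrt(17 ), 71,  95, 71*pi]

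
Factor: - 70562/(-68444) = 2^( - 1)*71^ ( - 1) * 241^( - 1 )*35281^1 = 35281/34222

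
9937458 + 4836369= 14773827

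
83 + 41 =124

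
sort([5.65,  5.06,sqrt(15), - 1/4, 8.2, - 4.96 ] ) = [ - 4.96, - 1/4,sqrt(15 ),5.06,5.65, 8.2]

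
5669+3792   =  9461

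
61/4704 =61/4704=0.01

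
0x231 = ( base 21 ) 15F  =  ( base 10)561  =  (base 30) IL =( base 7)1431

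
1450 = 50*29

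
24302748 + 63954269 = 88257017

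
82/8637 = 82/8637 = 0.01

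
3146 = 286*11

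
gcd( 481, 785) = 1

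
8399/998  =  8 +415/998 = 8.42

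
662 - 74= 588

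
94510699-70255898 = 24254801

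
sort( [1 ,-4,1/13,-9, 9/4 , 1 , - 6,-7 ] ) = [-9, - 7, - 6,-4,1/13, 1, 1,9/4]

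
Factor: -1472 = - 2^6*23^1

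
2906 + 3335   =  6241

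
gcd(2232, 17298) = 558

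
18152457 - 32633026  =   - 14480569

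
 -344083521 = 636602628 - 980686149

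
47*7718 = 362746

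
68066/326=34033/163=208.79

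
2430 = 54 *45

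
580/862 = 290/431 =0.67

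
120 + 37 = 157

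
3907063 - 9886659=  - 5979596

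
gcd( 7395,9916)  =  1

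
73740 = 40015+33725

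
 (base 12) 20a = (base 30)9s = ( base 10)298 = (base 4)10222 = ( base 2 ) 100101010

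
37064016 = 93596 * 396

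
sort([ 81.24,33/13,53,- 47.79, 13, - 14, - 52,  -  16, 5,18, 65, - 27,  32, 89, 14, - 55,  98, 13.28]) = [ - 55, - 52,-47.79,  -  27,  -  16,-14,33/13, 5, 13,13.28, 14, 18,32, 53, 65, 81.24, 89, 98]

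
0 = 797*0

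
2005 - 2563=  - 558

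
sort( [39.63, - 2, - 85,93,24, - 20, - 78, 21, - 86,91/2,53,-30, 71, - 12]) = [-86,-85, - 78, - 30, - 20, - 12, - 2,21, 24,  39.63, 91/2,  53,  71, 93] 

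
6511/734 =8+639/734=8.87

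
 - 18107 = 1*(- 18107 )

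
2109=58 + 2051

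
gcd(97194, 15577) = 1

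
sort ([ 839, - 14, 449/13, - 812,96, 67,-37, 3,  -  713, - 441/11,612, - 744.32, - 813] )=[ - 813 , - 812, - 744.32, - 713, - 441/11,-37, - 14,3,449/13, 67  ,  96,612,  839]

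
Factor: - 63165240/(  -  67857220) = 2^1*3^2*79^1 * 401^( - 1 )*2221^1*8461^( - 1) = 3158262/3392861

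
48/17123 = 48/17123= 0.00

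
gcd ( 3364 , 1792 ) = 4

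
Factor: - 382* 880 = - 336160 =- 2^5 *5^1*11^1 *191^1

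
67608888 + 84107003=151715891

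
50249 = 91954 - 41705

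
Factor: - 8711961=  - 3^1 * 31^1 * 113^1*829^1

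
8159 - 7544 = 615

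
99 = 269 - 170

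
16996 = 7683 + 9313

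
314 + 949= 1263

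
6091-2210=3881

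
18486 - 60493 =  - 42007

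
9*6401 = 57609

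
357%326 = 31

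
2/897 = 2/897 = 0.00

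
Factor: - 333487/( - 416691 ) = 3^( - 3)*7^1*23^( -1)*71^1 = 497/621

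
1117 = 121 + 996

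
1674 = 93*18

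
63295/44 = 63295/44 =1438.52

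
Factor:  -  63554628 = -2^2*3^1*5296219^1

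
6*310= 1860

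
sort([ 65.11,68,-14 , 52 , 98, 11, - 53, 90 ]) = [  -  53, - 14,11, 52,65.11, 68, 90,98 ] 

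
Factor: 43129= 17^1 *43^1 * 59^1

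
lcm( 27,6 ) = 54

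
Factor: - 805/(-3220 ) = 1/4 = 2^( - 2) 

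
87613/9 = 87613/9 = 9734.78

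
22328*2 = 44656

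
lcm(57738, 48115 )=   288690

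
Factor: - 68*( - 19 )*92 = 118864 = 2^4*17^1*19^1*23^1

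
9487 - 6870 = 2617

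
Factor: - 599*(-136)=81464  =  2^3*17^1* 599^1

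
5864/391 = 14+390/391 = 15.00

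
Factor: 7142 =2^1 * 3571^1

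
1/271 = 1/271 = 0.00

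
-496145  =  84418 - 580563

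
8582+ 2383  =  10965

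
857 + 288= 1145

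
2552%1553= 999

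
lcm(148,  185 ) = 740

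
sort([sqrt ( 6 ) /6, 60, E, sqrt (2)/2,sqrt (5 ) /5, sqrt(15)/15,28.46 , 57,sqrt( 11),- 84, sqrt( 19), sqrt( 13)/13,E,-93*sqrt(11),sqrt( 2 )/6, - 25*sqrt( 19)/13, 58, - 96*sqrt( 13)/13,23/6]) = [ - 93*sqrt(11),-84,- 96*sqrt( 13)/13,-25*sqrt( 19 )/13, sqrt( 2 )/6, sqrt( 15)/15, sqrt(13 ) /13, sqrt( 6) /6, sqrt(5)/5,sqrt( 2)/2, E, E, sqrt( 11),23/6 , sqrt(19 ), 28.46, 57,  58 , 60]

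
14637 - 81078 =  - 66441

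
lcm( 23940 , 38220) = 2178540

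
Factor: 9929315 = 5^1*11^1*180533^1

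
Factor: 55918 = 2^1*73^1*383^1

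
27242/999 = 27242/999 = 27.27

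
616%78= 70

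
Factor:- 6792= -2^3* 3^1*283^1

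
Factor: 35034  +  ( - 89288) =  - 2^1*27127^1 = - 54254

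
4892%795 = 122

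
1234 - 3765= - 2531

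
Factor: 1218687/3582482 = 2^(- 1 )*3^1*53^( - 1)*271^1 *1499^1 * 33797^( -1) 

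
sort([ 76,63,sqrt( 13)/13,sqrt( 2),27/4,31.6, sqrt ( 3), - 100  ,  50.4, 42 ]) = [ - 100, sqrt(13)/13,sqrt (2),sqrt ( 3 ), 27/4,31.6,42,50.4,63,76]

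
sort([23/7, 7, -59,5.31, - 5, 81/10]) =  [ - 59, - 5, 23/7, 5.31,  7, 81/10 ] 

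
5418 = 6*903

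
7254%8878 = 7254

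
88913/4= 88913/4 = 22228.25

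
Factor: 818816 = 2^7*6397^1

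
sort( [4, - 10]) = [ - 10,4 ]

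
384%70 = 34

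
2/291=2/291 = 0.01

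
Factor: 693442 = 2^1 * 346721^1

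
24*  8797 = 211128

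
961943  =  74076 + 887867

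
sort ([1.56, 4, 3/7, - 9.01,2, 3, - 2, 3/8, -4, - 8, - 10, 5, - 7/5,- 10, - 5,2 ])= [ - 10, - 10,-9.01, - 8, - 5, - 4, - 2 ,  -  7/5,3/8, 3/7,1.56, 2, 2, 3, 4, 5 ]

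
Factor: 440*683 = 2^3*5^1 * 11^1 * 683^1= 300520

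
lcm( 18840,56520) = 56520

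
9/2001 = 3/667= 0.00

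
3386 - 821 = 2565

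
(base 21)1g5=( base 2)1100001110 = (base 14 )3dc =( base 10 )782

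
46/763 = 46/763 = 0.06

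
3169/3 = 1056 + 1/3=1056.33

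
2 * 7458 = 14916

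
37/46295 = 37/46295 = 0.00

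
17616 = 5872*3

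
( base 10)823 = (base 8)1467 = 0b1100110111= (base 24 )1a7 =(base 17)2E7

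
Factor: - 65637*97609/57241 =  - 6406761933/57241 = - 3^3*11^1*13^1*17^1*57241^( - 1)*97609^1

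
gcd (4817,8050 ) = 1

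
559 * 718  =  401362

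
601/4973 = 601/4973 =0.12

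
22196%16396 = 5800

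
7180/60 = 119+2/3 = 119.67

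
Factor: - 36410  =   - 2^1*5^1*11^1 * 331^1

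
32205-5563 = 26642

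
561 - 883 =-322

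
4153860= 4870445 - 716585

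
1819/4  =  1819/4 = 454.75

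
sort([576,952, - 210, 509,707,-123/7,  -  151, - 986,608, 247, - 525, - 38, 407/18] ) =[- 986,- 525, - 210,-151, - 38, - 123/7,407/18, 247, 509,  576,608,707,  952] 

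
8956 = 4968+3988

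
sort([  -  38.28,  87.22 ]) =[ -38.28,87.22 ]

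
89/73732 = 89/73732 = 0.00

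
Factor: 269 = 269^1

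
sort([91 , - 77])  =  [ - 77, 91]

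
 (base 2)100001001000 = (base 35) 1PK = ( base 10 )2120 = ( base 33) 1V8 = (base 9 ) 2815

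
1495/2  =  747 + 1/2 = 747.50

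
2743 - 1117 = 1626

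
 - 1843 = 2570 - 4413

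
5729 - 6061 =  - 332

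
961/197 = 961/197=4.88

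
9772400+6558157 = 16330557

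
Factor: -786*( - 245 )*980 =2^3*3^1*5^2*7^4*131^1 = 188718600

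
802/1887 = 802/1887 =0.43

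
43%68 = 43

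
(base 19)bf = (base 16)E0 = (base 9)268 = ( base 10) 224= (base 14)120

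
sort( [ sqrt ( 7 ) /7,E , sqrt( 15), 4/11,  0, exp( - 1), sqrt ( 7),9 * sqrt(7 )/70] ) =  [0, 9* sqrt(7 ) /70, 4/11, exp( - 1 ), sqrt(7)/7 , sqrt(7), E, sqrt(15 ) ]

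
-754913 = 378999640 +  - 379754553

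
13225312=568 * 23284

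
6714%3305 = 104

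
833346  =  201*4146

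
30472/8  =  3809= 3809.00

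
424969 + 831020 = 1255989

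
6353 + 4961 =11314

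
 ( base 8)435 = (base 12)1B9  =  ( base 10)285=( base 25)ba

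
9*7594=68346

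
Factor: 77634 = 2^1*  3^2*19^1*227^1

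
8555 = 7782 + 773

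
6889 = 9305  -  2416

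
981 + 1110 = 2091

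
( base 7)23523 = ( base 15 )1c13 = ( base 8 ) 13715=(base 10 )6093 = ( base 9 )8320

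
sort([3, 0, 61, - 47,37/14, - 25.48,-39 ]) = [ - 47, - 39 ,-25.48, 0, 37/14,3,61] 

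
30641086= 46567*658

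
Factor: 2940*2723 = 2^2*3^1*5^1*7^3*389^1 = 8005620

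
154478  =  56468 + 98010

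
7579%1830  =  259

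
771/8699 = 771/8699  =  0.09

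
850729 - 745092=105637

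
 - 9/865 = -1 + 856/865 = - 0.01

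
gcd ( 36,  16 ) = 4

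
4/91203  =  4/91203= 0.00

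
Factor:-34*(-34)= 2^2 * 17^2 = 1156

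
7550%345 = 305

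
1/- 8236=-1/8236 = - 0.00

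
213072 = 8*26634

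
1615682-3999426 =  - 2383744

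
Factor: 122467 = 29^1*41^1*103^1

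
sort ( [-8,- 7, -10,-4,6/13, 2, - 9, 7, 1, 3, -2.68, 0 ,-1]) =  [ - 10, - 9, - 8, - 7, - 4,-2.68, - 1, 0 , 6/13,1,2, 3, 7 ] 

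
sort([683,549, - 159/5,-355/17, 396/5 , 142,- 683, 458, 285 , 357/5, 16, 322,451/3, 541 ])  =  [ -683,-159/5, - 355/17, 16, 357/5, 396/5,  142,  451/3, 285 , 322,458,541, 549,683]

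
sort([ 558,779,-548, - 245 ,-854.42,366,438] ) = [-854.42, - 548, - 245, 366,  438,558, 779 ]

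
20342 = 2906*7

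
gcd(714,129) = 3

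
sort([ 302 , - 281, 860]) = [ - 281 , 302,  860]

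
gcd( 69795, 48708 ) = 297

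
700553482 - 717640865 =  - 17087383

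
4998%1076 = 694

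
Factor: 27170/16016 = 2^( - 3 )*5^1 *7^ ( - 1)*19^1  =  95/56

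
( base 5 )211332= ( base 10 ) 7092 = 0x1BB4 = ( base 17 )1793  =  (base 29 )8CG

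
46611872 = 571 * 81632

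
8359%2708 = 235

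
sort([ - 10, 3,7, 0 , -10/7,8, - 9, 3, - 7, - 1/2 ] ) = [ - 10,-9,-7 , - 10/7  , - 1/2, 0, 3, 3, 7,8 ] 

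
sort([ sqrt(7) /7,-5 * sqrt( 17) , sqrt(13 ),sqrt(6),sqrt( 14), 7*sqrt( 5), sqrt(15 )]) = [ - 5 * sqrt( 17 ), sqrt( 7 ) /7,  sqrt( 6),sqrt( 13), sqrt( 14),sqrt ( 15), 7*sqrt(5 )]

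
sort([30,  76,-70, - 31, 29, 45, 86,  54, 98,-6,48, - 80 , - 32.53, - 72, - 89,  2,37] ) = [ - 89,- 80, - 72, - 70, - 32.53, - 31, - 6,2,29, 30,37, 45, 48, 54, 76, 86, 98 ] 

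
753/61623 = 251/20541 = 0.01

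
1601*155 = 248155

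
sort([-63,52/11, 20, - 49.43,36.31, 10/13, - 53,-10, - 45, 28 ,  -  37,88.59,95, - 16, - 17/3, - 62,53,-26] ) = [ - 63, - 62, - 53, - 49.43 ,-45, - 37, - 26, - 16, - 10, - 17/3,10/13,52/11,20 , 28,36.31,  53,88.59,  95 ]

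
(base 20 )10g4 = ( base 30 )97E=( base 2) 10000010000100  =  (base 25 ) d7o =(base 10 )8324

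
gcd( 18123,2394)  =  21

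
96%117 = 96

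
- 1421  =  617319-618740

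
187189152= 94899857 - -92289295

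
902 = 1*902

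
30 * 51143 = 1534290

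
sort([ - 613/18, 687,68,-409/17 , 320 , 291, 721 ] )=[ - 613/18, - 409/17, 68 , 291 , 320 , 687, 721]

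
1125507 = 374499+751008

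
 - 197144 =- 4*49286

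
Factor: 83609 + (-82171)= 2^1*719^1 = 1438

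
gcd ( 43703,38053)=1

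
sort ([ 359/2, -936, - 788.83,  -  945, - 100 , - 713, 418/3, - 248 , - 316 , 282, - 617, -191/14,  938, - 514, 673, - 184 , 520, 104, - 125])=[ - 945, - 936,-788.83, - 713 , - 617,  -  514, - 316 , - 248, - 184 , - 125, - 100, - 191/14 , 104, 418/3,359/2,282,520, 673, 938 ] 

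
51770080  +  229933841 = 281703921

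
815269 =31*26299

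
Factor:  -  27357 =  - 3^1 *11^1*829^1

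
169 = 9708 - 9539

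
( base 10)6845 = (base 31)73P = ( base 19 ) II5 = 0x1abd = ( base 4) 1222331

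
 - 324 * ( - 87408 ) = 28320192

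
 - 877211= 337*(-2603)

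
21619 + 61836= 83455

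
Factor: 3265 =5^1*653^1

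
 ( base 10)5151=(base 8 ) 12037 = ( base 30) 5ll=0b1010000011111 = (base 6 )35503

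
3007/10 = 3007/10 = 300.70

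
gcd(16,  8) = 8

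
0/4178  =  0=0.00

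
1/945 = 1/945 = 0.00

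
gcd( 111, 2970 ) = 3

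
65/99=65/99 = 0.66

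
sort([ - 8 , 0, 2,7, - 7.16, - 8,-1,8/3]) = [ - 8, - 8,  -  7.16,-1,0, 2, 8/3,  7] 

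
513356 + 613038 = 1126394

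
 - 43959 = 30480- 74439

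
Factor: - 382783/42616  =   - 503/56  =  - 2^( - 3)*7^( - 1 )*503^1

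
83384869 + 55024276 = 138409145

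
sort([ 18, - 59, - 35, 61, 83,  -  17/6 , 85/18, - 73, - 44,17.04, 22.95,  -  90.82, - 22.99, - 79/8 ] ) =[ - 90.82, - 73, - 59, - 44, - 35, - 22.99, - 79/8,-17/6 , 85/18, 17.04, 18, 22.95,61,  83]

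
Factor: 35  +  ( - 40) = - 5^1=   -5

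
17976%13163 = 4813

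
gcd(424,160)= 8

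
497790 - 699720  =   - 201930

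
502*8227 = 4129954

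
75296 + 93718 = 169014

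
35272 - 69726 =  - 34454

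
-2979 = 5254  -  8233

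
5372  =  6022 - 650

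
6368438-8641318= -2272880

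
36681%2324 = 1821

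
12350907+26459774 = 38810681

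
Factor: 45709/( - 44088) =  - 2^ ( - 3)*3^( - 1)*11^(-1)*43^1*167^(-1)*1063^1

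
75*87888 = 6591600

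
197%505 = 197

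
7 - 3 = 4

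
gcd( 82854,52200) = 18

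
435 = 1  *435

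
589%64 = 13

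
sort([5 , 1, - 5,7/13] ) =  [ - 5, 7/13,  1, 5 ]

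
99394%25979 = 21457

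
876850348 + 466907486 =1343757834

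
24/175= 24/175 = 0.14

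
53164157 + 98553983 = 151718140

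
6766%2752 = 1262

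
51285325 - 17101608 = 34183717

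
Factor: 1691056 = 2^4*105691^1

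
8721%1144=713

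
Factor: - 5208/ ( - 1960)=93/35 = 3^1 *5^ ( - 1 )*7^( - 1 ) * 31^1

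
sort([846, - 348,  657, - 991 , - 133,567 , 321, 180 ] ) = [- 991 , - 348, - 133,  180,321,567 , 657,846 ] 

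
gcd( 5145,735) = 735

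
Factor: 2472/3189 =2^3*103^1*1063^ ( - 1) = 824/1063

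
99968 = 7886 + 92082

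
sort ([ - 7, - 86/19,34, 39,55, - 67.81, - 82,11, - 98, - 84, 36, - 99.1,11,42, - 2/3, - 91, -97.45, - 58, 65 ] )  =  [ - 99.1,-98, - 97.45, - 91 ,-84, - 82, - 67.81,-58, - 7, - 86/19,-2/3,  11,11 , 34,36,39,42,55,65]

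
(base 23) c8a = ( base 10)6542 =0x198E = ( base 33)608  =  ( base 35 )5bw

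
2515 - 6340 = -3825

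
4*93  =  372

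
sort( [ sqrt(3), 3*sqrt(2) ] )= [sqrt( 3),  3*sqrt( 2)]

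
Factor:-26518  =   - 2^1*13259^1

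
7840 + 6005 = 13845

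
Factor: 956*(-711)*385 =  - 261690660 = - 2^2*3^2*5^1*7^1 * 11^1*79^1*239^1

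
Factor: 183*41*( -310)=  -2325930  =  - 2^1*3^1 * 5^1*31^1*41^1 * 61^1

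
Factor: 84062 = 2^1 * 11^1*3821^1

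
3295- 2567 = 728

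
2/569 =2/569= 0.00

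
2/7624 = 1/3812 = 0.00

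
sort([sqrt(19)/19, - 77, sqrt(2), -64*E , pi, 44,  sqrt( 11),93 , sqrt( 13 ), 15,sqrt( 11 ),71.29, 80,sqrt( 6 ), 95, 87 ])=[-64 *E, - 77, sqrt(19 )/19 , sqrt(2),sqrt( 6), pi,sqrt(11),sqrt( 11 ),sqrt(13), 15,44, 71.29, 80, 87,93, 95 ] 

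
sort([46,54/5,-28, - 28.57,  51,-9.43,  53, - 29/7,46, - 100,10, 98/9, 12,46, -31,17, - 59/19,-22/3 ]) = [-100,- 31,-28.57, - 28, - 9.43,-22/3, - 29/7 , -59/19,10, 54/5,  98/9, 12,  17 , 46,46,46,51, 53]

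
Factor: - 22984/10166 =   -  52/23  =  - 2^2 * 13^1*23^(- 1 )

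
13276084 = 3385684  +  9890400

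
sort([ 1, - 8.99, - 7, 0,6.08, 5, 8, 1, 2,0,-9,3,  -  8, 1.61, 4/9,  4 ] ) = [ - 9, - 8.99, - 8, - 7, 0,  0, 4/9, 1, 1, 1.61, 2, 3,4,  5, 6.08, 8] 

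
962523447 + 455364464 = 1417887911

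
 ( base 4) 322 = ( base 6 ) 134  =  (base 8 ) 72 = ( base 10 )58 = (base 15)3d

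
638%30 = 8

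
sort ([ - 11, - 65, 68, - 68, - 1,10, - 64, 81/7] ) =[ - 68,-65 ,-64, - 11, - 1,10,81/7,  68]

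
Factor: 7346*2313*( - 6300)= - 107045177400  =  - 2^3*3^4*5^2*7^1*257^1*3673^1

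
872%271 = 59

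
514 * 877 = 450778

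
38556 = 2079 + 36477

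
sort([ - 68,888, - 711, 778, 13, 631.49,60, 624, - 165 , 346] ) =[ - 711,-165, - 68,13, 60, 346, 624, 631.49 , 778, 888]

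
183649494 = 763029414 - 579379920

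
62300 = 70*890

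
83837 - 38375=45462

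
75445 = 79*955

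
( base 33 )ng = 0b1100000111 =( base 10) 775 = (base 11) 645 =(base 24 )187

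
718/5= 718/5 = 143.60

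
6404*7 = 44828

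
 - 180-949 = - 1129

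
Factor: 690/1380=2^ ( - 1)  =  1/2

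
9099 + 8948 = 18047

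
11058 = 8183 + 2875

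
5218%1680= 178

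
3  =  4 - 1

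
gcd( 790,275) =5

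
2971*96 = 285216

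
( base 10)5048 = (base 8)11670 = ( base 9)6828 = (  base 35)448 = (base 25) 81N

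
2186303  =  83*26341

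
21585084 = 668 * 32313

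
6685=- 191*( - 35 )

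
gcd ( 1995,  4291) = 7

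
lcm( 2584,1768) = 33592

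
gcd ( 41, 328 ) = 41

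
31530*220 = 6936600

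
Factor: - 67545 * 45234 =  - 3055330530 = - 2^1*3^4*5^1*7^1*19^1*79^1 * 359^1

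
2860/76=715/19 = 37.63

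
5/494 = 5/494 = 0.01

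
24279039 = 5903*4113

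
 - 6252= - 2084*3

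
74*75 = 5550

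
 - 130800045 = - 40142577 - 90657468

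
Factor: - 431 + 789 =358 = 2^1*179^1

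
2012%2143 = 2012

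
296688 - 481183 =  - 184495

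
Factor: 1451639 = 7^1*207377^1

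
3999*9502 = 37998498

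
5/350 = 1/70 = 0.01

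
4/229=4/229 = 0.02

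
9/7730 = 9/7730=0.00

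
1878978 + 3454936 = 5333914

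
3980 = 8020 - 4040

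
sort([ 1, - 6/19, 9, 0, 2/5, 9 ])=[  -  6/19, 0,2/5,1,9, 9 ]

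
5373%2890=2483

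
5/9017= 5/9017 = 0.00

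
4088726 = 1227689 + 2861037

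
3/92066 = 3/92066 = 0.00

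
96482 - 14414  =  82068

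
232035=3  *77345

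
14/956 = 7/478 = 0.01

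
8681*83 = 720523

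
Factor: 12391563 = 3^1*107^1*38603^1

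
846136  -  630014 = 216122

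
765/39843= 85/4427= 0.02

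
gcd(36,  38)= 2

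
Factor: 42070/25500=4207/2550=2^(  -  1)*3^(-1 ) * 5^( - 2 )*7^1*17^( - 1 )*601^1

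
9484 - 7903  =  1581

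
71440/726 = 35720/363 = 98.40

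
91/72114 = 13/10302 = 0.00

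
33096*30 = 992880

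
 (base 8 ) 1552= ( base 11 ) 725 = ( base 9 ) 1171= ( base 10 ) 874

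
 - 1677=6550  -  8227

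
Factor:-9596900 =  - 2^2*5^2*19^1*5051^1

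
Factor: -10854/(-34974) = 3^2*29^( - 1 )=9/29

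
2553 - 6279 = -3726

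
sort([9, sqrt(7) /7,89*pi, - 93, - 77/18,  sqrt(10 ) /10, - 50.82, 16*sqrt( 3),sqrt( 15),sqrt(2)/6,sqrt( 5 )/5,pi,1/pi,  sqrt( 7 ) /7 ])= [ - 93, - 50.82, - 77/18  ,  sqrt( 2)/6,sqrt(10 ) /10, 1/pi,sqrt( 7) /7, sqrt( 7) /7,sqrt( 5 )/5,  pi,  sqrt( 15 ) , 9, 16*sqrt (3),89 * pi ]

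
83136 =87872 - 4736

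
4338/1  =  4338=4338.00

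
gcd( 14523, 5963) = 1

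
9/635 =9/635=   0.01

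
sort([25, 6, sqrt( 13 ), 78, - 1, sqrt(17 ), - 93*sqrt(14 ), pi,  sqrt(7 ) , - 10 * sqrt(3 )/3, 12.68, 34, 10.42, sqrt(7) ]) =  [ - 93*sqrt ( 14), - 10  *sqrt(3)/3, - 1 , sqrt( 7 ), sqrt(7) , pi, sqrt( 13), sqrt( 17 ), 6, 10.42, 12.68,25 , 34,78 ] 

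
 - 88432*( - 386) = 34134752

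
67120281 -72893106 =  - 5772825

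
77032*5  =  385160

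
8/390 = 4/195 = 0.02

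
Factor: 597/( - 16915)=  - 3/85 =-3^1 * 5^( - 1) * 17^(-1 ) 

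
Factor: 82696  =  2^3*10337^1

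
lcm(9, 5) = 45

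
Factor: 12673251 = 3^2*67^1*21017^1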